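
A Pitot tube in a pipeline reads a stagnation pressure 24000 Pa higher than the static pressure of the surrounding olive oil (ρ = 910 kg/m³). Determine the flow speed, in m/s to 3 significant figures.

At the stagnation point the flow is brought to rest, so Bernoulli gives P_stag − P_static = ½ρv².
v = √(2ΔP/ρ) = √(2·24000/910) = 7.26 m/s.

7.26 m/s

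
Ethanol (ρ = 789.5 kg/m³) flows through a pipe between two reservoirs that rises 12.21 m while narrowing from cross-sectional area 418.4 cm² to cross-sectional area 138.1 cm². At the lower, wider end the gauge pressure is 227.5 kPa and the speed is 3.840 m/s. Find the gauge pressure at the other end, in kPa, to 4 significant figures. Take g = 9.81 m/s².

Continuity gives A₁v₁ = A₂v₂, so v₂ = (418.4 cm²)/(138.1 cm²) × 3.840 m/s = 11.63 m/s.
Energy conservation along the streamline gives P₂ = P₁ − ½ρ(v₂² − v₁²) − ρg(h₂ − h₁).
P₂ = 227500 + ½·789.5·(3.840² − 11.63²) − 789.5·9.81·(+12.21) = 227500 + (-47610) − (94570) = 85330 Pa.

P₂ = 85.33 kPa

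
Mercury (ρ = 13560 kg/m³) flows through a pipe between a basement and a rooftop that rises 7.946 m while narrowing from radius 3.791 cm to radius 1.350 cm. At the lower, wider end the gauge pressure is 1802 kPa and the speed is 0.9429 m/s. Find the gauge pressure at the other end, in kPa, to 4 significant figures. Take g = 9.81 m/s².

The volume flow rate is constant, so v₂ = (A₁/A₂)v₁ = (45.15/5.726)·0.9429 = 7.435 m/s.
Energy conservation along the streamline gives P₂ = P₁ − ½ρ(v₂² − v₁²) − ρg(h₂ − h₁).
P₂ = 1802000 + ½·13560·(0.9429² − 7.435²) − 13560·9.81·(+7.946) = 1802000 + (-368800) − (1057000) = 376200 Pa.

P₂ ≈ 376.2 kPa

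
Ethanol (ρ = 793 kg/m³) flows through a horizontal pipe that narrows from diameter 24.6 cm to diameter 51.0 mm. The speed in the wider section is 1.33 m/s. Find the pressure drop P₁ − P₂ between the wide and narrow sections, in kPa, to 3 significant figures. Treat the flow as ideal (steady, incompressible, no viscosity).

Mass conservation (A₁v₁ = A₂v₂) gives v₂ = 1.33 × 475/20.4 = 30.9 m/s.
Along the horizontal streamline, P + ½ρv² is constant.
P₁ − P₂ = ½·793·(30.9² − 1.33²) = ½·793·956 = 379000 Pa.

ΔP ≈ 379 kPa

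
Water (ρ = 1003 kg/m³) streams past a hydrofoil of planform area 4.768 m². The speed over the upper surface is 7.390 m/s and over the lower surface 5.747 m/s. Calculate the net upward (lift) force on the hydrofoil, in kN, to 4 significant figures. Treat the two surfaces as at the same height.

F ≈ 51.61 kN

With equal heights on the two surfaces, Bernoulli gives P_lower − P_upper = ½ρ(v_upper² − v_lower²).
ΔP = ½·1003·(7.390² − 5.747²) = 10820 Pa.
Lift = ΔP · A = 10820 × 4.768 = 51610 N.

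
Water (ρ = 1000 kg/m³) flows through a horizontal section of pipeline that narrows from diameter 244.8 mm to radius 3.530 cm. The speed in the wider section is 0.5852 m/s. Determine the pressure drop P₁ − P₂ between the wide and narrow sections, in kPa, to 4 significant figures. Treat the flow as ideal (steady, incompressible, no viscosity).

By continuity, v₂ = v₁·A₁/A₂ = 0.5852·(470.7/39.15) = 7.036 m/s.
Bernoulli (h₁ = h₂): P₁ − P₂ = ½ρ(v₂² − v₁²).
P₁ − P₂ = ½·1000·(7.036² − 0.5852²) = ½·1000·49.16 = 24580 Pa.

ΔP = 24.58 kPa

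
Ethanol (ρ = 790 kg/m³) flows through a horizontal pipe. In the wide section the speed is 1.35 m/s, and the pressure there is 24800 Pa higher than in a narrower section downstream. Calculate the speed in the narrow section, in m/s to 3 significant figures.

v₂ ≈ 8.04 m/s

Along the level pipe P + ½ρv² is conserved, hence v₂² = v₁² + 2(P₁ − P₂)/ρ.
v₂ = √(1.35² + 2·24800/790) = √(1.82 + 62.8) = 8.04 m/s.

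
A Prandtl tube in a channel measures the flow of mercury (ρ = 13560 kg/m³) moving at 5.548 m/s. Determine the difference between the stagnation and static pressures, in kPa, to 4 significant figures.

ΔP = 208.7 kPa

Bernoulli between the free stream and the stagnation point: ½ρv² = P_stag − P_static.
ΔP = ½·13560·5.548² = 208700 Pa.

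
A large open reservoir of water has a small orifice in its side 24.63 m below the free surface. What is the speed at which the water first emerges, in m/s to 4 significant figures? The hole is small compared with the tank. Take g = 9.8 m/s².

The surface is effectively still and both ends are open, so ½v² = gh and v = √(2·9.8·24.63) = 21.97 m/s.

v = 21.97 m/s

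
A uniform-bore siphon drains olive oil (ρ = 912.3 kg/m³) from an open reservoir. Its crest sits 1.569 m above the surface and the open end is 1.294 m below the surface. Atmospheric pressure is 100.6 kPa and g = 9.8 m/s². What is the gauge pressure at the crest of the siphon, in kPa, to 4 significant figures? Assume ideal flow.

P_gauge ≈ -25.60 kPa

The outlet speed comes from Torricelli: v = √(2g·1.294) = 5.036 m/s.
The bore is uniform, so the speed at the crest is the same v. Bernoulli surface→crest: P_atm = P_top + ½ρv² + ρg·h_top.
P_top = 100600 − ½·912.3·5.036² − 912.3·9.8·1.569 = 75000 Pa. So P_gauge = P_top − P_atm = -25600 Pa.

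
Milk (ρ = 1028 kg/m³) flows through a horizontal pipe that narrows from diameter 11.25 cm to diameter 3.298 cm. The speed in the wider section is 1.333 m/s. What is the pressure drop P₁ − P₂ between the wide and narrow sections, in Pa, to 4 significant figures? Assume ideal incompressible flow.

ΔP = 122700 Pa

Mass conservation (A₁v₁ = A₂v₂) gives v₂ = 1.333 × 99.40/8.543 = 15.51 m/s.
Along the horizontal streamline, P + ½ρv² is constant.
P₁ − P₂ = ½·1028·(15.51² − 1.333²) = ½·1028·238.8 = 122700 Pa.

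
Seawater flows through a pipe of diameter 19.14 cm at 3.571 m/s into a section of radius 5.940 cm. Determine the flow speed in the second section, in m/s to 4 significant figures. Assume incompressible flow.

Continuity gives A₁v₁ = A₂v₂, so v₂ = (287.7 cm²)/(110.8 cm²) × 3.571 m/s = 9.269 m/s.

v₂ ≈ 9.269 m/s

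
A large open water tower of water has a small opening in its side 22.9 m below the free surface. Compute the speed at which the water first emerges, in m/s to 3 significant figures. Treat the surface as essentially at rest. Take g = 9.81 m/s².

v ≈ 21.2 m/s

Torricelli's result v = √(2gh) gives v = √(2·9.81·22.9) = 21.2 m/s.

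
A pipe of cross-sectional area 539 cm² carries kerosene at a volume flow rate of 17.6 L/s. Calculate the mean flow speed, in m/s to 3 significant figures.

v ≈ 0.327 m/s

Q = 17.6 L/s = 0.0176 m³/s.
v = Q/A = 0.0176 / 0.0539 = 0.327 m/s.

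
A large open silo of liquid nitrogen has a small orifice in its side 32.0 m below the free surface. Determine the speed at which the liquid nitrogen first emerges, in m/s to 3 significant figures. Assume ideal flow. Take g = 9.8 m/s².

The surface is effectively still and both ends are open, so ½v² = gh and v = √(2·9.8·32.0) = 25.0 m/s.

v ≈ 25.0 m/s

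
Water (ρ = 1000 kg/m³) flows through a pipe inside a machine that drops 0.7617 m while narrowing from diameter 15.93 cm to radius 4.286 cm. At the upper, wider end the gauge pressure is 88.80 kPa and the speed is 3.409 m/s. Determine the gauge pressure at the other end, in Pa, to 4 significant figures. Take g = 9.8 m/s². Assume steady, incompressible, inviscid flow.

P₂ ≈ 32770 Pa

The volume flow rate is constant, so v₂ = (A₁/A₂)v₁ = (199.3/57.71)·3.409 = 11.77 m/s.
Bernoulli: P₁ + ½ρv₁² + ρg h₁ = P₂ + ½ρv₂² + ρg h₂, so P₂ = P₁ + ½ρ(v₁² − v₂²) − ρg(h₂ − h₁).
P₂ = 88800 + ½·1000·(3.409² − 11.77²) − 1000·9.8·(−0.7617) = 88800 + (-63490) − (-7465) = 32770 Pa.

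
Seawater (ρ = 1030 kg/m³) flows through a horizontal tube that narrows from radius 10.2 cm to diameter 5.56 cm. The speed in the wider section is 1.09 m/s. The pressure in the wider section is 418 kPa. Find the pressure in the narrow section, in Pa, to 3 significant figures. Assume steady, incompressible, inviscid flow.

P₂ = 308000 Pa

By continuity, v₂ = v₁·A₁/A₂ = 1.09·(327/24.3) = 14.7 m/s.
The pipe is horizontal, so Bernoulli reduces to P₁ + ½ρv₁² = P₂ + ½ρv₂².
P₂ = P₁ − ½ρ(v₂² − v₁²) = 418000 − ½·1030·(14.7² − 1.09²) = 418000 − 110000 = 308000 Pa.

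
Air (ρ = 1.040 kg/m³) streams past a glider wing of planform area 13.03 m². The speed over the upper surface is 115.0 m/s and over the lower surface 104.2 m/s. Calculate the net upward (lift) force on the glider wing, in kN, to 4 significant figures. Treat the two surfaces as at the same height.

F ≈ 16.04 kN

The faster flow above has the lower pressure; Bernoulli (same height) gives ΔP = ½ρ(v_up² − v_low²).
ΔP = ½·1.040·(115.0² − 104.2²) = 1231 Pa.
Lift = ΔP · A = 1231 × 13.03 = 16040 N.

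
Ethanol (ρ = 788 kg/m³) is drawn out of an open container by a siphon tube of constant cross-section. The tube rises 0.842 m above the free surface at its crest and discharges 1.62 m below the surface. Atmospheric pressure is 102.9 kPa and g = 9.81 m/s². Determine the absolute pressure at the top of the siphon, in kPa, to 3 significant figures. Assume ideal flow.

Bernoulli surface→outlet gives ½v² = g·h_out, so v = √(2·9.81·1.62) = 5.64 m/s.
With constant cross-section the crest speed equals v; applying Bernoulli from the surface up to the crest, P_top = P_atm − ½ρv² − ρg·h_top.
P_top = 102900 − ½·788·5.64² − 788·9.81·0.842 = 83900 Pa.

83.9 kPa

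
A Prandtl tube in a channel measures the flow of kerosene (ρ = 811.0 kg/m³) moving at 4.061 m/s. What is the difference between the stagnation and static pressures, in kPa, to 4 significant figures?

The dynamic pressure equals the rise in static pressure at the stagnation point: ΔP = ½ρv².
ΔP = ½·811.0·4.061² = 6687 Pa.

ΔP ≈ 6.687 kPa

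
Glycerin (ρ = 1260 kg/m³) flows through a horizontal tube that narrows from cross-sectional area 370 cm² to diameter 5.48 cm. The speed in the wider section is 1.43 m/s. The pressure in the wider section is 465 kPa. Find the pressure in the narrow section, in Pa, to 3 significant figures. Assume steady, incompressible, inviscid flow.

P₂ ≈ 149000 Pa

By continuity, v₂ = v₁·A₁/A₂ = 1.43·(370/23.6) = 22.4 m/s.
With no height change, Bernoulli's equation is P₁ + ½ρv₁² = P₂ + ½ρv₂².
P₂ = P₁ − ½ρ(v₂² − v₁²) = 465000 − ½·1260·(22.4² − 1.43²) = 465000 − 316000 = 149000 Pa.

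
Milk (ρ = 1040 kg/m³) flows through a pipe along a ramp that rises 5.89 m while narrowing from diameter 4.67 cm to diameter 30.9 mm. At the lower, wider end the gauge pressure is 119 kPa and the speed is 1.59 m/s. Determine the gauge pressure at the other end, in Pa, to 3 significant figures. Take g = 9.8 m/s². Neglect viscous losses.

53400 Pa

Mass conservation (A₁v₁ = A₂v₂) gives v₂ = 1.59 × 17.1/7.50 = 3.63 m/s.
Energy conservation along the streamline gives P₂ = P₁ − ½ρ(v₂² − v₁²) − ρg(h₂ − h₁).
P₂ = 119000 + ½·1040·(1.59² − 3.63²) − 1040·9.8·(+5.89) = 119000 + (-5540) − (60000) = 53400 Pa.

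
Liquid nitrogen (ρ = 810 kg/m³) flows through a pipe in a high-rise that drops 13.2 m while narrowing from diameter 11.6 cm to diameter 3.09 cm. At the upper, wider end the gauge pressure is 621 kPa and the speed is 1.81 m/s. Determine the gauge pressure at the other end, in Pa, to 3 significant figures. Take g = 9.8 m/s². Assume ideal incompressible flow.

P₂ ≈ 464000 Pa

Mass conservation (A₁v₁ = A₂v₂) gives v₂ = 1.81 × 106/7.50 = 25.5 m/s.
Energy conservation along the streamline gives P₂ = P₁ − ½ρ(v₂² − v₁²) − ρg(h₂ − h₁).
P₂ = 621000 + ½·810·(1.81² − 25.5²) − 810·9.8·(−13.2) = 621000 + (-262000) − (-105000) = 464000 Pa.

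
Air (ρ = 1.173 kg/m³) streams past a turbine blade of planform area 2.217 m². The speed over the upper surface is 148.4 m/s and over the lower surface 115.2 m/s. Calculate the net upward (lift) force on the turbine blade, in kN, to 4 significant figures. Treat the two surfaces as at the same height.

The faster flow above has the lower pressure; Bernoulli (same height) gives ΔP = ½ρ(v_up² − v_low²).
ΔP = ½·1.173·(148.4² − 115.2²) = 5133 Pa.
Lift = ΔP · A = 5133 × 2.217 = 11380 N.

11.38 kN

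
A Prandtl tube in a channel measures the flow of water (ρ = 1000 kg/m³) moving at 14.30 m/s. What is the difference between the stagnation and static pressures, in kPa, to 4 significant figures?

At the stagnation point the flow is brought to rest, so Bernoulli gives P_stag − P_static = ½ρv².
ΔP = ½·1000·14.30² = 102200 Pa.

ΔP ≈ 102.2 kPa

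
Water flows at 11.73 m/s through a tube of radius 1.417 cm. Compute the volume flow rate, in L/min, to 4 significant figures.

444.0 L/min

Q = A·v = 0.0006308 m² × 11.73 m/s = 0.007399 m³/s.
Converting: 0.007399 m³/s × 60000 = 444.0 L/min.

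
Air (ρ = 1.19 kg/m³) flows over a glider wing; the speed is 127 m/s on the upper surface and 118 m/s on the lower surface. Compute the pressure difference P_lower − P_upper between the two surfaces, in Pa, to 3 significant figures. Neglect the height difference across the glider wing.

The pressure is lower where the speed is higher: ΔP = ½ρ(v_up² − v_low²).
ΔP = ½·1.19·(127² − 118²) = 1310 Pa.

ΔP = 1310 Pa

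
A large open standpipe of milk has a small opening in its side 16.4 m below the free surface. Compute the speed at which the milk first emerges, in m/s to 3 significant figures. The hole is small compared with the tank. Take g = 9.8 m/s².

v ≈ 17.9 m/s

Torricelli's result v = √(2gh) gives v = √(2·9.8·16.4) = 17.9 m/s.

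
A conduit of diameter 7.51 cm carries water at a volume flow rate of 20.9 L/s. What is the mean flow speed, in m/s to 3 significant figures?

v ≈ 4.72 m/s

Q = 20.9 L/s = 0.0209 m³/s.
v = Q/A = 0.0209 / 0.00443 = 4.72 m/s.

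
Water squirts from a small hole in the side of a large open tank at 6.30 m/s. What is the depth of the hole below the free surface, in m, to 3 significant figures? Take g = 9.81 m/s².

2.02 m

Torricelli: v = √(2gh), so h = v²/(2g).
h = 6.30²/(2·9.81) = 39.7/19.62 = 2.02 m.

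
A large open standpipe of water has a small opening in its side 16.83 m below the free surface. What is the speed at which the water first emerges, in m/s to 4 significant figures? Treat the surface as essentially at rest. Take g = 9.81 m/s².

Bernoulli from surface to hole (P equal, v_surface ≈ 0): v = √(2gh) = √(2×9.81×16.83) = 18.17 m/s.

v ≈ 18.17 m/s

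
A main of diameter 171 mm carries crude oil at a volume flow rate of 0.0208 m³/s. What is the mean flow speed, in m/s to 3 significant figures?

v ≈ 0.906 m/s

Q = 0.0208 m³/s = 0.0208 m³/s.
v = Q/A = 0.0208 / 0.0230 = 0.906 m/s.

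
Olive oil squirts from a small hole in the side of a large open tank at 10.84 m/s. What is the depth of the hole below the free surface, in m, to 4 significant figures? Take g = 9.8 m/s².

5.995 m

For a small hole in a large open tank, ½v² = gh, giving h = v²/(2g).
h = 10.84²/(2·9.8) = 117.5/19.60 = 5.995 m.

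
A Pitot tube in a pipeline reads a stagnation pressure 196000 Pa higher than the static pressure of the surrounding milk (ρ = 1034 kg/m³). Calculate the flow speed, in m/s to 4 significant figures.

The dynamic pressure equals the rise in static pressure at the stagnation point: ΔP = ½ρv².
v = √(2ΔP/ρ) = √(2·196000/1034) = 19.47 m/s.

v ≈ 19.47 m/s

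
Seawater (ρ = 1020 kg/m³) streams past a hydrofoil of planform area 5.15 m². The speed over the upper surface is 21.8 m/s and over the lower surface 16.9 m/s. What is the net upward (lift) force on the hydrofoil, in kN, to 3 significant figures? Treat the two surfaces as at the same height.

With equal heights on the two surfaces, Bernoulli gives P_lower − P_upper = ½ρ(v_upper² − v_lower²).
ΔP = ½·1020·(21.8² − 16.9²) = 96700 Pa.
Lift = ΔP · A = 96700 × 5.15 = 498000 N.

F ≈ 498 kN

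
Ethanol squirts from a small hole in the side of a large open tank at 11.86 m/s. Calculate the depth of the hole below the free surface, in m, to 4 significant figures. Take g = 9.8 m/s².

h ≈ 7.177 m

Inverting v = √(2gh) gives h = v² / 2g.
h = 11.86²/(2·9.8) = 140.7/19.60 = 7.177 m.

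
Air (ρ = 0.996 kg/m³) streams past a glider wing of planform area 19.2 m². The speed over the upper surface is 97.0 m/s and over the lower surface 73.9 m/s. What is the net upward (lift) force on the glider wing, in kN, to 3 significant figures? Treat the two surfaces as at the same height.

F = 37.7 kN

From P + ½ρv² = const at equal height, P_low − P_up = ½ρ(v_up² − v_low²).
ΔP = ½·0.996·(97.0² − 73.9²) = 1970 Pa.
Lift = ΔP · A = 1970 × 19.2 = 37700 N.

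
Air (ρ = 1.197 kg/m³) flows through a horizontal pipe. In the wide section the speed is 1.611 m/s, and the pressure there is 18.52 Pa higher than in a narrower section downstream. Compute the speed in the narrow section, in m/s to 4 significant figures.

With h₁ = h₂, rearranging Bernoulli gives v₂ = √(v₁² + 2ΔP/ρ).
v₂ = √(1.611² + 2·18.52/1.197) = √(2.595 + 30.94) = 5.791 m/s.

v₂ ≈ 5.791 m/s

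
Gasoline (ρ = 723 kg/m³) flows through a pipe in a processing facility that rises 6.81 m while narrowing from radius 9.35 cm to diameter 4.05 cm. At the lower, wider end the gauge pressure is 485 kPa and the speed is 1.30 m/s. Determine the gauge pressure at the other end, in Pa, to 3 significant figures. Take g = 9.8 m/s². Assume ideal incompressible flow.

P₂ = 160000 Pa

Continuity gives A₁v₁ = A₂v₂, so v₂ = (275 cm²)/(12.9 cm²) × 1.30 m/s = 27.7 m/s.
Energy conservation along the streamline gives P₂ = P₁ − ½ρ(v₂² − v₁²) − ρg(h₂ − h₁).
P₂ = 485000 + ½·723·(1.30² − 27.7²) − 723·9.8·(+6.81) = 485000 + (-277000) − (48300) = 160000 Pa.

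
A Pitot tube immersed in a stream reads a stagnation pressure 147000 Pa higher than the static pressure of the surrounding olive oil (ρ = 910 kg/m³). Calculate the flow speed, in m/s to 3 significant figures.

v = 18.0 m/s

At the stagnation point the flow is brought to rest, so Bernoulli gives P_stag − P_static = ½ρv².
v = √(2ΔP/ρ) = √(2·147000/910) = 18.0 m/s.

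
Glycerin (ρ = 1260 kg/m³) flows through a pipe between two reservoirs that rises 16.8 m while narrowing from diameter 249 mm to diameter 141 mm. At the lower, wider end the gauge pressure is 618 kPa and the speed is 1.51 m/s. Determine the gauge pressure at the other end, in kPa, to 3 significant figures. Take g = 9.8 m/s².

P₂ ≈ 398 kPa

Mass conservation (A₁v₁ = A₂v₂) gives v₂ = 1.51 × 487/156 = 4.71 m/s.
Bernoulli: P₁ + ½ρv₁² + ρg h₁ = P₂ + ½ρv₂² + ρg h₂, so P₂ = P₁ + ½ρ(v₁² − v₂²) − ρg(h₂ − h₁).
P₂ = 618000 + ½·1260·(1.51² − 4.71²) − 1260·9.8·(+16.8) = 618000 + (-12500) − (207000) = 398000 Pa.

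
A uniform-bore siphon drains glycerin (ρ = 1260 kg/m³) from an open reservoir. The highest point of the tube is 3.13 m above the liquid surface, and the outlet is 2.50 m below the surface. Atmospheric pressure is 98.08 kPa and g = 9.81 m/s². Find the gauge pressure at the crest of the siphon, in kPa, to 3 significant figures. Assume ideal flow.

Bernoulli surface→outlet gives ½v² = g·h_out, so v = √(2·9.81·2.50) = 7.00 m/s.
Continuity keeps v the same throughout the tube; from surface to crest, P_atm + 0 = P_top + ½ρv² + ρg·h_top.
P_top = 98080 − ½·1260·7.00² − 1260·9.81·3.13 = 28500 Pa. So P_gauge = P_top − P_atm = -69600 Pa.

P_gauge ≈ -69.6 kPa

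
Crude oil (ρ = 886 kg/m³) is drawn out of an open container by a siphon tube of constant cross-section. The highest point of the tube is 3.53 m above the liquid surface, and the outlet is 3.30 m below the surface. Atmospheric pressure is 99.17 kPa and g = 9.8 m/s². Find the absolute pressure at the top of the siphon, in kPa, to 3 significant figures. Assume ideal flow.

From the surface to the outlet (both open to atmosphere, surface at rest): v = √(2g·h_out) = √(2·9.8·3.30) = 8.04 m/s.
The bore is uniform, so the speed at the crest is the same v. Bernoulli surface→crest: P_atm = P_top + ½ρv² + ρg·h_top.
P_top = 99170 − ½·886·8.04² − 886·9.8·3.53 = 39900 Pa.

39.9 kPa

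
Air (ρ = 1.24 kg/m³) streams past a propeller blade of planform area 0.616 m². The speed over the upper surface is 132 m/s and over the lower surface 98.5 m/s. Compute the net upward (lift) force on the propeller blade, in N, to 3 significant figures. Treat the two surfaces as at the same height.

From P + ½ρv² = const at equal height, P_low − P_up = ½ρ(v_up² − v_low²).
ΔP = ½·1.24·(132² − 98.5²) = 4790 Pa.
Lift = ΔP · A = 4790 × 0.616 = 2950 N.

F ≈ 2950 N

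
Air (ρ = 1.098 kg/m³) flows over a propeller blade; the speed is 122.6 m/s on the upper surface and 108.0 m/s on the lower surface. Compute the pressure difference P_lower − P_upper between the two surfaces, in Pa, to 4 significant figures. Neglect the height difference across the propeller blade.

1848 Pa

With negligible Δh, P + ½ρv² is constant, so P_low − P_up = ½ρ(v_up² − v_low²).
ΔP = ½·1.098·(122.6² − 108.0²) = 1848 Pa.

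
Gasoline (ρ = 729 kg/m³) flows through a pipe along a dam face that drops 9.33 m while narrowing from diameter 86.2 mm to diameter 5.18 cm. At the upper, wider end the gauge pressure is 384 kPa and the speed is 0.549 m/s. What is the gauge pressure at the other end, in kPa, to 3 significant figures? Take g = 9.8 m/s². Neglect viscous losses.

P₂ = 450 kPa

The volume flow rate is constant, so v₂ = (A₁/A₂)v₁ = (58.4/21.1)·0.549 = 1.52 m/s.
Energy conservation along the streamline gives P₂ = P₁ − ½ρ(v₂² − v₁²) − ρg(h₂ − h₁).
P₂ = 384000 + ½·729·(0.549² − 1.52²) − 729·9.8·(−9.33) = 384000 + (-733) − (-66700) = 450000 Pa.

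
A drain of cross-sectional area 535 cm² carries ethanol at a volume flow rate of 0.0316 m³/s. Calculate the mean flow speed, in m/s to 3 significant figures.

Q = 0.0316 m³/s = 0.0316 m³/s.
v = Q/A = 0.0316 / 0.0535 = 0.591 m/s.

0.591 m/s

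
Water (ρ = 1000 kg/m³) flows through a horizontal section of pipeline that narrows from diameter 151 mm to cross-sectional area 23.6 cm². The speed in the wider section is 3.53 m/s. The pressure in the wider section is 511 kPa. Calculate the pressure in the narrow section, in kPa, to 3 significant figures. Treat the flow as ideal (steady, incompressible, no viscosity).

Continuity gives A₁v₁ = A₂v₂, so v₂ = (179 cm²)/(23.6 cm²) × 3.53 m/s = 26.8 m/s.
Along the horizontal streamline, P + ½ρv² is constant.
P₂ = P₁ − ½ρ(v₂² − v₁²) = 511000 − ½·1000·(26.8² − 3.53²) = 511000 − 353000 = 158000 Pa.

P₂ ≈ 158 kPa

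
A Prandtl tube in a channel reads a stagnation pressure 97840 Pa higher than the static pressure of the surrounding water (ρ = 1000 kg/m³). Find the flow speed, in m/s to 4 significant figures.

Bernoulli between the free stream and the stagnation point: ½ρv² = P_stag − P_static.
v = √(2ΔP/ρ) = √(2·97840/1000) = 13.99 m/s.

v ≈ 13.99 m/s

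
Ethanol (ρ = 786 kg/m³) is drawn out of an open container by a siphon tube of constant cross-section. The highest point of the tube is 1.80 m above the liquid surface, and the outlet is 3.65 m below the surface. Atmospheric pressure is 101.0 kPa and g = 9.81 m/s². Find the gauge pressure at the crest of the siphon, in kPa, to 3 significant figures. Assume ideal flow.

P_gauge = -42.0 kPa

The outlet speed comes from Torricelli: v = √(2g·3.65) = 8.46 m/s.
The bore is uniform, so the speed at the crest is the same v. Bernoulli surface→crest: P_atm = P_top + ½ρv² + ρg·h_top.
P_top = 101000 − ½·786·8.46² − 786·9.81·1.80 = 59000 Pa. So P_gauge = P_top − P_atm = -42000 Pa.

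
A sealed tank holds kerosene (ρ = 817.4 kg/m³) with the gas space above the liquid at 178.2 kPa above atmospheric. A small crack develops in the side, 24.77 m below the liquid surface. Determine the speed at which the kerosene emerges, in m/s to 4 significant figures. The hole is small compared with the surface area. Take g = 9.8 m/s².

v ≈ 30.36 m/s

Take point 1 at the surface (v₁ ≈ 0) and point 2 at the hole (at atmospheric pressure). Bernoulli: P₁ + ρg h = P_atm + ½ρv₂².
With P₁ − P_atm = 178200 Pa, v₂ = √(2gh + 2ΔP/ρ) = √(2·9.8·24.77 + 2·178200/817.4) = 30.36 m/s.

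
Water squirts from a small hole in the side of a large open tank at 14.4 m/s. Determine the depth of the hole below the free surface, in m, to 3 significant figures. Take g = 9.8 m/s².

Torricelli: v = √(2gh), so h = v²/(2g).
h = 14.4²/(2·9.8) = 207/19.60 = 10.6 m.

h ≈ 10.6 m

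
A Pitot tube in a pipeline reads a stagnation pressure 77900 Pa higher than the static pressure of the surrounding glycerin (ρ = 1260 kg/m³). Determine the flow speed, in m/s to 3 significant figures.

11.1 m/s

At the stagnation point the flow is brought to rest, so Bernoulli gives P_stag − P_static = ½ρv².
v = √(2ΔP/ρ) = √(2·77900/1260) = 11.1 m/s.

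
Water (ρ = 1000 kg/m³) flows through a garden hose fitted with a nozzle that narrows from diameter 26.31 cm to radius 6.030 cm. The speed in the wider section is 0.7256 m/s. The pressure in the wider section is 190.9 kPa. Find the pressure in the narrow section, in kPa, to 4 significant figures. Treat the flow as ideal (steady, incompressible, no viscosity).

Continuity gives A₁v₁ = A₂v₂, so v₂ = (543.7 cm²)/(114.2 cm²) × 0.7256 m/s = 3.453 m/s.
Bernoulli (h₁ = h₂): P₁ − P₂ = ½ρ(v₂² − v₁²).
P₂ = P₁ − ½ρ(v₂² − v₁²) = 190900 − ½·1000·(3.453² − 0.7256²) = 190900 − 5700 = 185200 Pa.

P₂ = 185.2 kPa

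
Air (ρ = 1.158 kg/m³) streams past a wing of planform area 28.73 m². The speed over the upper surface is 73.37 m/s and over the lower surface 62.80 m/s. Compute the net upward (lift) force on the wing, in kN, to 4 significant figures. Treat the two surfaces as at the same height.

From P + ½ρv² = const at equal height, P_low − P_up = ½ρ(v_up² − v_low²).
ΔP = ½·1.158·(73.37² − 62.80²) = 833.4 Pa.
Lift = ΔP · A = 833.4 × 28.73 = 23940 N.

F = 23.94 kN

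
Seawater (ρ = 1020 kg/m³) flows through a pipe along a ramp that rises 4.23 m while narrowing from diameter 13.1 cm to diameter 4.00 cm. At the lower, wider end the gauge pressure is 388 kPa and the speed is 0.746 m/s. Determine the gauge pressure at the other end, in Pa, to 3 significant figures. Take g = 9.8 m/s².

P₂ ≈ 313000 Pa

Continuity gives A₁v₁ = A₂v₂, so v₂ = (135 cm²)/(12.6 cm²) × 0.746 m/s = 8.00 m/s.
Applying Bernoulli between the two ends and solving for P₂: P₂ = P₁ + ½ρ(v₁² − v₂²) − ρgΔh.
P₂ = 388000 + ½·1020·(0.746² − 8.00²) − 1020·9.8·(+4.23) = 388000 + (-32400) − (42300) = 313000 Pa.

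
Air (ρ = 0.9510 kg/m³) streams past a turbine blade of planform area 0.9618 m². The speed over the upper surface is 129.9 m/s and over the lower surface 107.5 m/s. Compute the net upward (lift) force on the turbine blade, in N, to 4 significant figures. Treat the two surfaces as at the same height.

2432 N

The faster flow above has the lower pressure; Bernoulli (same height) gives ΔP = ½ρ(v_up² − v_low²).
ΔP = ½·0.9510·(129.9² − 107.5²) = 2529 Pa.
Lift = ΔP · A = 2529 × 0.9618 = 2432 N.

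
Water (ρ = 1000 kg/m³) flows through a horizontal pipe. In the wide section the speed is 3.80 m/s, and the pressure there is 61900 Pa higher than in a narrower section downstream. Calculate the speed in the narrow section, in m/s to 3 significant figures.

v₂ ≈ 11.8 m/s

Horizontal Bernoulli: P₁ + ½ρv₁² = P₂ + ½ρv₂², so v₂² = v₁² + 2(P₁ − P₂)/ρ.
v₂ = √(3.80² + 2·61900/1000) = √(14.4 + 124) = 11.8 m/s.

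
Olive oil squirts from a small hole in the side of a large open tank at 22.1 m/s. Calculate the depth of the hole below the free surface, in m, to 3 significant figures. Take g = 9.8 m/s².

h = 24.9 m

Inverting v = √(2gh) gives h = v² / 2g.
h = 22.1²/(2·9.8) = 488/19.60 = 24.9 m.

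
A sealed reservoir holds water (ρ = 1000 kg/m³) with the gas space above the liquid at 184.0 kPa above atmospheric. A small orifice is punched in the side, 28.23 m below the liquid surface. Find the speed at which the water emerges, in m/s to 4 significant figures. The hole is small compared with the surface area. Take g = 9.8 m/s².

v ≈ 30.35 m/s

Take point 1 at the surface (v₁ ≈ 0) and point 2 at the hole (at atmospheric pressure). Bernoulli: P₁ + ρg h = P_atm + ½ρv₂².
With P₁ − P_atm = 184000 Pa, v₂ = √(2gh + 2ΔP/ρ) = √(2·9.8·28.23 + 2·184000/1000) = 30.35 m/s.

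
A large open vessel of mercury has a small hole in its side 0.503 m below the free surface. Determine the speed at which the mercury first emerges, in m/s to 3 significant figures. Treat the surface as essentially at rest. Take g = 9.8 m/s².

v ≈ 3.14 m/s

The surface is effectively still and both ends are open, so ½v² = gh and v = √(2·9.8·0.503) = 3.14 m/s.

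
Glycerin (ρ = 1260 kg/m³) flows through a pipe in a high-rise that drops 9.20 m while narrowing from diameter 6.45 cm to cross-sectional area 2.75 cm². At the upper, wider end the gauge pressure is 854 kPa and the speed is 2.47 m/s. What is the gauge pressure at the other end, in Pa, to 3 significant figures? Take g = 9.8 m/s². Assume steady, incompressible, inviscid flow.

The volume flow rate is constant, so v₂ = (A₁/A₂)v₁ = (32.7/2.75)·2.47 = 29.3 m/s.
Bernoulli: P₁ + ½ρv₁² + ρg h₁ = P₂ + ½ρv₂² + ρg h₂, so P₂ = P₁ + ½ρ(v₁² − v₂²) − ρg(h₂ − h₁).
P₂ = 854000 + ½·1260·(2.47² − 29.3²) − 1260·9.8·(−9.20) = 854000 + (-539000) − (-114000) = 429000 Pa.

429000 Pa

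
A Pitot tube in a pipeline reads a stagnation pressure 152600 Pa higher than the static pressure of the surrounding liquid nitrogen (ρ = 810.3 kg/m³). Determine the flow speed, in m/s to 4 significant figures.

19.41 m/s

The dynamic pressure equals the rise in static pressure at the stagnation point: ΔP = ½ρv².
v = √(2ΔP/ρ) = √(2·152600/810.3) = 19.41 m/s.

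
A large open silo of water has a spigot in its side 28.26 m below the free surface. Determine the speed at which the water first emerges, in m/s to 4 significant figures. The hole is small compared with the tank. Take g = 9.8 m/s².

Bernoulli from surface to hole (P equal, v_surface ≈ 0): v = √(2gh) = √(2×9.8×28.26) = 23.53 m/s.

v = 23.53 m/s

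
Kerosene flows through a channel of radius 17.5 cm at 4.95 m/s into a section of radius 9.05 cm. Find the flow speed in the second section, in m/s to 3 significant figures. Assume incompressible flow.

v₂ ≈ 18.5 m/s

By continuity, v₂ = v₁·A₁/A₂ = 4.95·(962/257) = 18.5 m/s.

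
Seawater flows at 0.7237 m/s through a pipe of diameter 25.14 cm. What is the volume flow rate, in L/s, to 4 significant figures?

Q = A·v = 0.04964 m² × 0.7237 m/s = 0.03592 m³/s.
Converting: 0.03592 m³/s × 1000 = 35.92 L/s.

Q ≈ 35.92 L/s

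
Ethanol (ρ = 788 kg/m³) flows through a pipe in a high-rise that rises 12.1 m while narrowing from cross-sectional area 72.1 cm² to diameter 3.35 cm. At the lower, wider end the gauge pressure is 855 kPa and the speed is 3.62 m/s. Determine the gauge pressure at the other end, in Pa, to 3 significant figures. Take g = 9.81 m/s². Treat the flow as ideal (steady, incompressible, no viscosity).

The volume flow rate is constant, so v₂ = (A₁/A₂)v₁ = (72.1/8.81)·3.62 = 29.6 m/s.
Energy conservation along the streamline gives P₂ = P₁ − ½ρ(v₂² − v₁²) − ρg(h₂ − h₁).
P₂ = 855000 + ½·788·(3.62² − 29.6²) − 788·9.81·(+12.1) = 855000 + (-340000) − (93500) = 421000 Pa.

P₂ = 421000 Pa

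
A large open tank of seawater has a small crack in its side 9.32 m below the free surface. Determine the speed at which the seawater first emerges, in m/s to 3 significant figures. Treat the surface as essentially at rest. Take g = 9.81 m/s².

13.5 m/s

Bernoulli from surface to hole (P equal, v_surface ≈ 0): v = √(2gh) = √(2×9.81×9.32) = 13.5 m/s.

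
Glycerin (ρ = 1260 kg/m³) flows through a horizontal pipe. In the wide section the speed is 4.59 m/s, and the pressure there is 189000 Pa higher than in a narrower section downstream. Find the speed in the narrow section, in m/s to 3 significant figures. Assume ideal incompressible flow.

Horizontal Bernoulli: P₁ + ½ρv₁² = P₂ + ½ρv₂², so v₂² = v₁² + 2(P₁ − P₂)/ρ.
v₂ = √(4.59² + 2·189000/1260) = √(21.1 + 300) = 17.9 m/s.

v₂ = 17.9 m/s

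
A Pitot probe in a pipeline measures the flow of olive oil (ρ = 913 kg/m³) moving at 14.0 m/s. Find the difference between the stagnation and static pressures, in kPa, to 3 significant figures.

ΔP ≈ 89.5 kPa

Bernoulli between the free stream and the stagnation point: ½ρv² = P_stag − P_static.
ΔP = ½·913·14.0² = 89500 Pa.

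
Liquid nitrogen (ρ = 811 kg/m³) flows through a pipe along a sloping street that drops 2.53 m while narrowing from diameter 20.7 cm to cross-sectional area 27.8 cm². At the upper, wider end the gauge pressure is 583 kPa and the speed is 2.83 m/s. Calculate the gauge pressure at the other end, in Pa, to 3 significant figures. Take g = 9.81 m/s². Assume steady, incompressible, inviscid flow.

P₂ ≈ 130000 Pa

Mass conservation (A₁v₁ = A₂v₂) gives v₂ = 2.83 × 337/27.8 = 34.3 m/s.
Bernoulli: P₁ + ½ρv₁² + ρg h₁ = P₂ + ½ρv₂² + ρg h₂, so P₂ = P₁ + ½ρ(v₁² − v₂²) − ρg(h₂ − h₁).
P₂ = 583000 + ½·811·(2.83² − 34.3²) − 811·9.81·(−2.53) = 583000 + (-473000) − (-20100) = 130000 Pa.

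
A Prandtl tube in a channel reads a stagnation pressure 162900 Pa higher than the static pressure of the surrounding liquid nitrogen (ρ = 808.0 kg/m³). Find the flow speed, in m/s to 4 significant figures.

v = 20.08 m/s

Bernoulli between the free stream and the stagnation point: ½ρv² = P_stag − P_static.
v = √(2ΔP/ρ) = √(2·162900/808.0) = 20.08 m/s.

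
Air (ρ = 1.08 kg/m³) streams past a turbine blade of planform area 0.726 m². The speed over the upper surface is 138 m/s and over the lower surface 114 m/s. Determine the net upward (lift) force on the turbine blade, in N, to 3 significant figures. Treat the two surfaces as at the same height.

From P + ½ρv² = const at equal height, P_low − P_up = ½ρ(v_up² − v_low²).
ΔP = ½·1.08·(138² − 114²) = 3270 Pa.
Lift = ΔP · A = 3270 × 0.726 = 2370 N.

F ≈ 2370 N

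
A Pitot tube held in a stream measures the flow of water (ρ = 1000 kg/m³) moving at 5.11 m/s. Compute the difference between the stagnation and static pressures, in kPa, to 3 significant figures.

The dynamic pressure equals the rise in static pressure at the stagnation point: ΔP = ½ρv².
ΔP = ½·1000·5.11² = 13100 Pa.

13.1 kPa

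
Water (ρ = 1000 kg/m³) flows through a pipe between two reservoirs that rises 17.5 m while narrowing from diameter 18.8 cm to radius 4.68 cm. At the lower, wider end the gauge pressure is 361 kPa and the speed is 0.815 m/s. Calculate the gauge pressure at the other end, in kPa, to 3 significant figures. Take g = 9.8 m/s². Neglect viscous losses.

P₂ = 184 kPa

By continuity, v₂ = v₁·A₁/A₂ = 0.815·(278/68.8) = 3.29 m/s.
Energy conservation along the streamline gives P₂ = P₁ − ½ρ(v₂² − v₁²) − ρg(h₂ − h₁).
P₂ = 361000 + ½·1000·(0.815² − 3.29²) − 1000·9.8·(+17.5) = 361000 + (-5070) − (172000) = 184000 Pa.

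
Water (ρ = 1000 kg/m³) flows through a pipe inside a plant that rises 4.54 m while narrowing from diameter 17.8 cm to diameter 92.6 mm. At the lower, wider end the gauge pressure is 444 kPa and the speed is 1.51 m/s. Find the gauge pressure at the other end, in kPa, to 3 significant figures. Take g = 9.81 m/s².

P₂ ≈ 385 kPa

By continuity, v₂ = v₁·A₁/A₂ = 1.51·(249/67.3) = 5.58 m/s.
Applying Bernoulli between the two ends and solving for P₂: P₂ = P₁ + ½ρ(v₁² − v₂²) − ρgΔh.
P₂ = 444000 + ½·1000·(1.51² − 5.58²) − 1000·9.81·(+4.54) = 444000 + (-14400) − (44500) = 385000 Pa.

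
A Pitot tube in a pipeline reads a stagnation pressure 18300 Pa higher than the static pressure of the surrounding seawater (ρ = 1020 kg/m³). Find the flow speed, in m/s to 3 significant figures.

The dynamic pressure equals the rise in static pressure at the stagnation point: ΔP = ½ρv².
v = √(2ΔP/ρ) = √(2·18300/1020) = 5.99 m/s.

v = 5.99 m/s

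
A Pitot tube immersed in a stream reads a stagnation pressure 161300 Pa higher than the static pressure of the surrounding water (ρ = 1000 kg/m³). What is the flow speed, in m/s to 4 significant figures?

The dynamic pressure equals the rise in static pressure at the stagnation point: ΔP = ½ρv².
v = √(2ΔP/ρ) = √(2·161300/1000) = 17.96 m/s.

v ≈ 17.96 m/s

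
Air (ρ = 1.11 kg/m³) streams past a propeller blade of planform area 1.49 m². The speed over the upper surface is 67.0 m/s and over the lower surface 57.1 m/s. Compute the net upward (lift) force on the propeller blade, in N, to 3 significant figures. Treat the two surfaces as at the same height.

With equal heights on the two surfaces, Bernoulli gives P_lower − P_upper = ½ρ(v_upper² − v_lower²).
ΔP = ½·1.11·(67.0² − 57.1²) = 682 Pa.
Lift = ΔP · A = 682 × 1.49 = 1020 N.

F = 1020 N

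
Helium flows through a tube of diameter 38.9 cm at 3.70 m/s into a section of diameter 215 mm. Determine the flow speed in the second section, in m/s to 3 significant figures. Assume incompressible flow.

12.1 m/s

The volume flow rate is constant, so v₂ = (A₁/A₂)v₁ = (1190/363)·3.70 = 12.1 m/s.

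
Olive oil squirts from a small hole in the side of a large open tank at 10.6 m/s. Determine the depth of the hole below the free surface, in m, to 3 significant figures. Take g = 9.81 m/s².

h = 5.73 m

For a small hole in a large open tank, ½v² = gh, giving h = v²/(2g).
h = 10.6²/(2·9.81) = 112/19.62 = 5.73 m.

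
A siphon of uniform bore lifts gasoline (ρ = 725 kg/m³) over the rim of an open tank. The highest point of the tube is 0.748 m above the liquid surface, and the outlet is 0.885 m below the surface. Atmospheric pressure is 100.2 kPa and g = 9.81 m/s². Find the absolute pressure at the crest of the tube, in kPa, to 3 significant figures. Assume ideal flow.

88.6 kPa

From the surface to the outlet (both open to atmosphere, surface at rest): v = √(2g·h_out) = √(2·9.81·0.885) = 4.17 m/s.
The bore is uniform, so the speed at the crest is the same v. Bernoulli surface→crest: P_atm = P_top + ½ρv² + ρg·h_top.
P_top = 100200 − ½·725·4.17² − 725·9.81·0.748 = 88600 Pa.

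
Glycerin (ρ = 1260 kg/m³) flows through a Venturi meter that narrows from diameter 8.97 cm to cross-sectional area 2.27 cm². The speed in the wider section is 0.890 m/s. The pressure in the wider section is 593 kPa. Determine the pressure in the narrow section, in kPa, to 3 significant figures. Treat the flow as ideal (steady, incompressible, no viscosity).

P₂ = 207 kPa

By continuity, v₂ = v₁·A₁/A₂ = 0.890·(63.2/2.27) = 24.8 m/s.
Along the horizontal streamline, P + ½ρv² is constant.
P₂ = P₁ − ½ρ(v₂² − v₁²) = 593000 − ½·1260·(24.8² − 0.890²) = 593000 − 386000 = 207000 Pa.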